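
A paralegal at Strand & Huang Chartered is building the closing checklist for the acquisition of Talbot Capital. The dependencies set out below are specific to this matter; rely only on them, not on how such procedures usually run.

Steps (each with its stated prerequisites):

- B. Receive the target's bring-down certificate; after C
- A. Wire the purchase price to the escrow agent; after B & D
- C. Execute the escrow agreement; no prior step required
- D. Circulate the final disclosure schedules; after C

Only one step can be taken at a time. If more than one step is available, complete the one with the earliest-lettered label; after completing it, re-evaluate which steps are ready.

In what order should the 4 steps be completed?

C → B → D → A

Only C has no prerequisites, so it is first.
Now B and D have their prerequisites met. B has the earlier label, so B next.
D needed C, now all done → D.
That leaves A as the only ready step → A.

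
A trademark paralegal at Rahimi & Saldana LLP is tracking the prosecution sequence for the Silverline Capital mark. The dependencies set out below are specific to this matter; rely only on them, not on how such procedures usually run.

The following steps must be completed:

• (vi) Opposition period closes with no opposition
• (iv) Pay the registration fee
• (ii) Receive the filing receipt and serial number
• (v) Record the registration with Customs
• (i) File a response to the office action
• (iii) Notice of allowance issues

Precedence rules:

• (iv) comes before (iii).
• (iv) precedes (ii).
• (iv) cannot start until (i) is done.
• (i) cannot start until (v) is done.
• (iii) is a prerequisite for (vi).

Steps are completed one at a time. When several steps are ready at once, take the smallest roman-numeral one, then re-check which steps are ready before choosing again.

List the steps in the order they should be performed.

(v) is the only step with nothing outstanding, so it goes first.
(i) needed (v), now all done → (i).
(iv) needed (i), now all done → (iv).
Now (ii) and (iii) have their prerequisites met. (ii) has the earlier label, so (ii) next.
(iii) needed (iv), now all done → (iii).
(vi) needed (iii), now all done → (vi).

(v) → (i) → (iv) → (ii) → (iii) → (vi)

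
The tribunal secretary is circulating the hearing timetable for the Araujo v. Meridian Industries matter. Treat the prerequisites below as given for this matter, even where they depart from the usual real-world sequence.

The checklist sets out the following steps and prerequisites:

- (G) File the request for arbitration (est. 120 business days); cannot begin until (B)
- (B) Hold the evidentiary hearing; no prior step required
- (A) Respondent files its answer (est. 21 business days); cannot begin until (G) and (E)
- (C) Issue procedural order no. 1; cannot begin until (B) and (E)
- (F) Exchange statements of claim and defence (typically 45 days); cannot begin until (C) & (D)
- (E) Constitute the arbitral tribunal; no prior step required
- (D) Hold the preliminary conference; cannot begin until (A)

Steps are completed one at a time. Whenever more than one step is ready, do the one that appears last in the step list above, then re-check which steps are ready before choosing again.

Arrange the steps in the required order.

(E), (B), (C), (G), (A), (D), (F)

Nothing is required for (E) and (B). (E) is listed later → (E) first.
(B) is the only step now ready → (B).
Ready: (C) and (G). (C) is listed later → (C).
Next only (G) has its prerequisites met → (G).
That leaves (A) as the only ready step → (A).
That leaves (D) as the only ready step → (D).
That leaves (F) as the only ready step → (F).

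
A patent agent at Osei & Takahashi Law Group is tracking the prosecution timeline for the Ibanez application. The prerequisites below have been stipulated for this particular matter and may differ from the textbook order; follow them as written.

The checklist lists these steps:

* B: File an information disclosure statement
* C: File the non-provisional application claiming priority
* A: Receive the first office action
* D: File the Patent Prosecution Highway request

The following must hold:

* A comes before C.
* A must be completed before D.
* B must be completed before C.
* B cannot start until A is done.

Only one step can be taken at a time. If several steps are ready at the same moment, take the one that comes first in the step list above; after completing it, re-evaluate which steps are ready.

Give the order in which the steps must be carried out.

A → B → C → D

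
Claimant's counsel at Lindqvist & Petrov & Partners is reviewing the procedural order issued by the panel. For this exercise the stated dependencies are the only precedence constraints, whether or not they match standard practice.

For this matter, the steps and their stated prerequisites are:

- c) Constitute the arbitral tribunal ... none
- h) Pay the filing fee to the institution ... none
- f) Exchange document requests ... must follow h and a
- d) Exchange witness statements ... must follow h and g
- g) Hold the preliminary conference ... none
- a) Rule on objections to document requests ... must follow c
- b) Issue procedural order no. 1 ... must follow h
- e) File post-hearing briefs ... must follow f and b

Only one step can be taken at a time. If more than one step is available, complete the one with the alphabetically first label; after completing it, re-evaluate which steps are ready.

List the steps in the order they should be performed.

Nothing is required for c, g and h. c has the earlier label → c first.
a, g and h are all available; a has the earlier label → a.
Ready: g and h. g has the earlier label → g.
That leaves h as the only ready step → h.
b, d and f are all available; b has the earlier label → b.
Now d and f have their prerequisites met. d has the earlier label, so d next.
f is the only step now ready → f.
e is the only step now ready → e.

c a g h b d f e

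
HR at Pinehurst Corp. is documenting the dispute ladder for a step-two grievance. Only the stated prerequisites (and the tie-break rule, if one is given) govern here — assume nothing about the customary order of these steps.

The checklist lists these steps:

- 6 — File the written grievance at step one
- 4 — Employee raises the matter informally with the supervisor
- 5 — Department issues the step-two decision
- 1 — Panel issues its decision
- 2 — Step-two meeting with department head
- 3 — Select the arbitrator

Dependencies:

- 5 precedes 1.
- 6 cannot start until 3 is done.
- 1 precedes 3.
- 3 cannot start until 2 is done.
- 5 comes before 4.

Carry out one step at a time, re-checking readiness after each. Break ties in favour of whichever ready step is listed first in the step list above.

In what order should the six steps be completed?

Nothing is required for 5 and 2. 5 is listed earlier → 5 first.
4 and 1 now also ready, so the ready set is {4, 1, 2}; 4 is listed earlier → 4.
Ready: 1 and 2. 1 is listed earlier → 1.
Next only 2 has its prerequisites met → 2.
3 needed 1 and 2, now all done → 3.
6 needed 3, now all done → 6.

5, 4, 1, 2, 3, 6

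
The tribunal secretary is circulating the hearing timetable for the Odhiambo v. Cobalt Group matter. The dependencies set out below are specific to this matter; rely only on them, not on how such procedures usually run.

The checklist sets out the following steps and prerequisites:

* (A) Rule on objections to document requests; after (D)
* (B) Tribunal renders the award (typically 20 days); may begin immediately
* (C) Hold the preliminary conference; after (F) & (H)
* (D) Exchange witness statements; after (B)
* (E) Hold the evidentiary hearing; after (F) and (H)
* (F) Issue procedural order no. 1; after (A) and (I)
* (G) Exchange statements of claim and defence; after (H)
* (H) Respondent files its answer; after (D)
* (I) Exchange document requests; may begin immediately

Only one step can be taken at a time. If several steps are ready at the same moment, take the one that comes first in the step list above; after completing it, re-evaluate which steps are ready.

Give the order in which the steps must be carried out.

(B) → (D) → (A) → (H) → (G) → (I) → (F) → (C) → (E)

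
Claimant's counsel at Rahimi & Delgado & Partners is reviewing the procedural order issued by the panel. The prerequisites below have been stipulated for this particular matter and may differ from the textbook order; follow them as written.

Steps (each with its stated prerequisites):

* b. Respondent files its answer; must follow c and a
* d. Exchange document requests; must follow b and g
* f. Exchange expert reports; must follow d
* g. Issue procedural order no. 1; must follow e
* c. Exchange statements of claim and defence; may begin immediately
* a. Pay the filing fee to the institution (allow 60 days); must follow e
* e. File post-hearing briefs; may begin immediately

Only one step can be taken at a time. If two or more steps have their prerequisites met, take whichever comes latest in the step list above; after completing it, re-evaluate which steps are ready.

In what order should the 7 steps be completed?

e, a, c, g, b, d, f

Nothing is required for e and c. e is listed later → e first.
Now a, c and g have their prerequisites met. a is listed later, so a next.
Ready: c and g. c is listed later → c.
g and b are both available; g is listed later → g.
b is the only step now ready → b.
That leaves d as the only ready step → d.
f needed d, now all done → f.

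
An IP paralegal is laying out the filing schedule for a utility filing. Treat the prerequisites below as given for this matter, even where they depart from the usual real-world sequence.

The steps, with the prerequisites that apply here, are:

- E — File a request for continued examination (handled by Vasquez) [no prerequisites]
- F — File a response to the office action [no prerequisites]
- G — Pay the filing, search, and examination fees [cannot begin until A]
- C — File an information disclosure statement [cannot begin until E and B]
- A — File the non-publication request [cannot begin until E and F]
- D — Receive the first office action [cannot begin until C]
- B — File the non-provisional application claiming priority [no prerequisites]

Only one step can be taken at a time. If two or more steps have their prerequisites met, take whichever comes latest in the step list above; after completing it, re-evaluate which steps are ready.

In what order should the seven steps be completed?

Nothing is required for B, F and E. B is listed later → B first.
Now F and E have their prerequisites met. F is listed later, so F next.
Next only E has its prerequisites met → E.
Ready: A and C. A is listed later → A.
Now C and G have their prerequisites met. C is listed later, so C next.
D now also ready, so the ready set is {D, G}; D is listed later → D.
G needed A, now all done → G.

B, F, E, A, C, D, G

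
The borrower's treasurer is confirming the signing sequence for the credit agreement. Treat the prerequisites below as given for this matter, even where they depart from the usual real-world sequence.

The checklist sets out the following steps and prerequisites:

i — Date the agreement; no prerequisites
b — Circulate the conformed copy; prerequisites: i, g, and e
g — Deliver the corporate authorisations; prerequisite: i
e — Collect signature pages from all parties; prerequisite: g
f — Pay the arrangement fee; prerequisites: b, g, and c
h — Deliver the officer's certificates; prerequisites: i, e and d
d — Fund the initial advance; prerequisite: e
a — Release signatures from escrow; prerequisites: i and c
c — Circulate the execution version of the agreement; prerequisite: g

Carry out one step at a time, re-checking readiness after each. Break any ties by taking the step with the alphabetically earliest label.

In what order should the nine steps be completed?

i is the only step with nothing outstanding, so it goes first.
Next only g has its prerequisites met → g.
Now c and e have their prerequisites met. c has the earlier label, so c next.
Now a and e have their prerequisites met. a has the earlier label, so a next.
e needed g, now all done → e.
Now b and d have their prerequisites met. b has the earlier label, so b next.
Now d and f have their prerequisites met. d has the earlier label, so d next.
h now also ready, so the ready set is {f, h}; f has the earlier label → f.
h needed d, e and i, now all done → h.

i, g, c, a, e, b, d, f, h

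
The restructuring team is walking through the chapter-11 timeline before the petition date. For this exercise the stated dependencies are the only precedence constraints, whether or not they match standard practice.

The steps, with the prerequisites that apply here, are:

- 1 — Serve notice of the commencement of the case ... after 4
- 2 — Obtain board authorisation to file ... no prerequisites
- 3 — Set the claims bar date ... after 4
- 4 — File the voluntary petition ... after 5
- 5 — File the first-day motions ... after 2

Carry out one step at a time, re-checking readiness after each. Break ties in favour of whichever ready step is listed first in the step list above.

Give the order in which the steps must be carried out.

2 has no prerequisites → 2 first.
5 is the only step now ready → 5.
4 needed 5, now all done → 4.
Ready: 1 and 3. 1 is listed earlier → 1.
3 needed 4, now all done → 3.

2, 5, 4, 1, 3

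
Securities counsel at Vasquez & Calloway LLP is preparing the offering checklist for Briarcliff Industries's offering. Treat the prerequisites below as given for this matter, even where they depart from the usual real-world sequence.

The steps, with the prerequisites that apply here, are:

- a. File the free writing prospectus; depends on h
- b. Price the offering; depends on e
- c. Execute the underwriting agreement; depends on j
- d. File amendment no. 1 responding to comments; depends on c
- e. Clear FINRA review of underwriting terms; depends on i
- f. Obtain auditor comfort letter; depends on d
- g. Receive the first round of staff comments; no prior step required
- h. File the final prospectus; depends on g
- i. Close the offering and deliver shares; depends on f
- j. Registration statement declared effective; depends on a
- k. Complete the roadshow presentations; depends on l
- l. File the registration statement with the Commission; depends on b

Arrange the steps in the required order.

g is the only step with nothing outstanding, so it goes first.
Next only h has its prerequisites met → h.
Next only a has its prerequisites met → a.
That leaves j as the only ready step → j.
c needed j, now all done → c.
d is the only step now ready → d.
f needed d, now all done → f.
i is the only step now ready → i.
e needed i, now all done → e.
b needed e, now all done → b.
l is the only step now ready → l.
k is the only step now ready → k.

g h a j c d f i e b l k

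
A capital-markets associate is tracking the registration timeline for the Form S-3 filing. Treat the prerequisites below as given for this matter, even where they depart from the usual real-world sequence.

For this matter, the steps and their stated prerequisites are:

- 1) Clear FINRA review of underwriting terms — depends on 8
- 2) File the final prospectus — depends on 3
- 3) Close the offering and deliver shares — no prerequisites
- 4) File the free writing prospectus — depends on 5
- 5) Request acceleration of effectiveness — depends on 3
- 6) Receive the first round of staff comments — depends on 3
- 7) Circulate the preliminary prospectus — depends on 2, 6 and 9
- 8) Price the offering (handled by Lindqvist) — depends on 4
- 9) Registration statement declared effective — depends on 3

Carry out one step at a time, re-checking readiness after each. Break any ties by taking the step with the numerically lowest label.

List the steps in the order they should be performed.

Only 3 has no prerequisites, so it is first.
Now 2, 5, 6 and 9 have their prerequisites met. 2 has the earlier label, so 2 next.
Ready: 5, 6 and 9. 5 has the earlier label → 5.
4 now also ready, so the ready set is {4, 6, 9}; 4 has the earlier label → 4.
8 now also ready, so the ready set is {6, 8, 9}; 6 has the earlier label → 6.
8 and 9 are both available; 8 has the earlier label → 8.
Now 1 and 9 have their prerequisites met. 1 has the earlier label, so 1 next.
Next only 9 has its prerequisites met → 9.
That leaves 7 as the only ready step → 7.

3, 2, 5, 4, 6, 8, 1, 9, 7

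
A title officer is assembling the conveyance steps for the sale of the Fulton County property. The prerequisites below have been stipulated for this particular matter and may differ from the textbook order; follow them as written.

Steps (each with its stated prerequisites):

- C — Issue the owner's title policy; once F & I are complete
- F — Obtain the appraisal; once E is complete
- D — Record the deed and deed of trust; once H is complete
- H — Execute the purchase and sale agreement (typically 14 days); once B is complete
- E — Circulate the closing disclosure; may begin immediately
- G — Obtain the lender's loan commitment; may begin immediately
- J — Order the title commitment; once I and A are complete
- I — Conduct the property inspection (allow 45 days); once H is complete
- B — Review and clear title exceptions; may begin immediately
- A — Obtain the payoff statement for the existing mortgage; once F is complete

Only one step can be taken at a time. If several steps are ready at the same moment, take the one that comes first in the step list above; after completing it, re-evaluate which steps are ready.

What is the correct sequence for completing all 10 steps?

Nothing is required for E, G and B. E is listed earlier → E first.
F, G and B are all available; F is listed earlier → F.
Now G, B and A have their prerequisites met. G is listed earlier, so G next.
B and A are both available; B is listed earlier → B.
H now also ready, so the ready set is {H, A}; H is listed earlier → H.
D, I and A are all available; D is listed earlier → D.
Now I and A have their prerequisites met. I is listed earlier, so I next.
Ready: C and A. C is listed earlier → C.
A needed F, now all done → A.
J is the only step now ready → J.

E, F, G, B, H, D, I, C, A, J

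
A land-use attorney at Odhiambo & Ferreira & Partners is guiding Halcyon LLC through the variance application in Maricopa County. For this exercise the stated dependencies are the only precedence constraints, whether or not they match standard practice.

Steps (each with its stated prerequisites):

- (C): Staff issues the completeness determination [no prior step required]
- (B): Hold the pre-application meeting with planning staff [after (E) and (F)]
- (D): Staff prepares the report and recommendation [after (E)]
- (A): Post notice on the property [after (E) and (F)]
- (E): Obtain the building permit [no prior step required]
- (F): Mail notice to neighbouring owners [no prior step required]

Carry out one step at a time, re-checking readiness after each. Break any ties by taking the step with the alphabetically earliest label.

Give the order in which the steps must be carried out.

(C), (E), (D), (F), (A), (B)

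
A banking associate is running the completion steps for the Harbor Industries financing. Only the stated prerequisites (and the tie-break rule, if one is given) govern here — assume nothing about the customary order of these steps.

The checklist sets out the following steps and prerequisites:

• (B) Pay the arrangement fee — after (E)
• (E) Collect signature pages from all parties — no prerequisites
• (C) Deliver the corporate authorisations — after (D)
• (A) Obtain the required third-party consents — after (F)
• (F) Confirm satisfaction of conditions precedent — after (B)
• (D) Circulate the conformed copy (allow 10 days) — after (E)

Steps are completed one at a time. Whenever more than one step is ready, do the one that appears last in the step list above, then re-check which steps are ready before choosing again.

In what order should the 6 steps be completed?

(E) is the only step with nothing outstanding, so it goes first.
Ready: (D) and (B). (D) is listed later → (D).
(C) now also ready, so the ready set is {(C), (B)}; (C) is listed later → (C).
(B) is the only step now ready → (B).
That leaves (F) as the only ready step → (F).
(A) needed (F), now all done → (A).

(E), (D), (C), (B), (F), (A)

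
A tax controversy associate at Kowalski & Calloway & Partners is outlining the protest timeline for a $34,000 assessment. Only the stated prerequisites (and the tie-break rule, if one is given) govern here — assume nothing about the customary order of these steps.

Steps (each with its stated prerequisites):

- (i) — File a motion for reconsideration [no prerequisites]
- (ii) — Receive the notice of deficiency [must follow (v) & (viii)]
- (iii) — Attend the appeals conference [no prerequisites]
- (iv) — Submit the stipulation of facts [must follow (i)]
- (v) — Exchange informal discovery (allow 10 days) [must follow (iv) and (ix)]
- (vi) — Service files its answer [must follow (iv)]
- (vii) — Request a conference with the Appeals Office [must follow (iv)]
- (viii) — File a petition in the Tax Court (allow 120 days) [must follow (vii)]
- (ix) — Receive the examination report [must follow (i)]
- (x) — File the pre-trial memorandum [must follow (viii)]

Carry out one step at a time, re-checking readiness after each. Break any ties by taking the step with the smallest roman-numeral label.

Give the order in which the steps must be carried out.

(i), (iii), (iv), (vi), (vii), (viii), (ix), (v), (ii), (x)

Nothing is required for (i) and (iii). (i) has the earlier label → (i) first.
(iv) and (ix) now also ready, so the ready set is {(iii), (iv), (ix)}; (iii) has the earlier label → (iii).
Ready: (iv) and (ix). (iv) has the earlier label → (iv).
(vi) and (vii) now also ready, so the ready set is {(vi), (vii), (ix)}; (vi) has the earlier label → (vi).
(vii) and (ix) are both available; (vii) has the earlier label → (vii).
(viii) and (ix) are both available; (viii) has the earlier label → (viii).
(x) now also ready, so the ready set is {(ix), (x)}; (ix) has the earlier label → (ix).
Ready: (v) and (x). (v) has the earlier label → (v).
Now (ii) and (x) have their prerequisites met. (ii) has the earlier label, so (ii) next.
Next only (x) has its prerequisites met → (x).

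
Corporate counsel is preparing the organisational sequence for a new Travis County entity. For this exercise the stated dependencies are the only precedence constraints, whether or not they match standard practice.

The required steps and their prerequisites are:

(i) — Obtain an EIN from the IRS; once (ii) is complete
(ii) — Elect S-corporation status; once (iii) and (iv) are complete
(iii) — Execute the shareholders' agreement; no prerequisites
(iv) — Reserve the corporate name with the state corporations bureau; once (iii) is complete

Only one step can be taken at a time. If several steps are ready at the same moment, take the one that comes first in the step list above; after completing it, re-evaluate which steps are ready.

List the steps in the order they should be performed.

(iii), (iv), (ii), (i)

(iii) has no prerequisites → (iii) first.
Next only (iv) has its prerequisites met → (iv).
(ii) is the only step now ready → (ii).
That leaves (i) as the only ready step → (i).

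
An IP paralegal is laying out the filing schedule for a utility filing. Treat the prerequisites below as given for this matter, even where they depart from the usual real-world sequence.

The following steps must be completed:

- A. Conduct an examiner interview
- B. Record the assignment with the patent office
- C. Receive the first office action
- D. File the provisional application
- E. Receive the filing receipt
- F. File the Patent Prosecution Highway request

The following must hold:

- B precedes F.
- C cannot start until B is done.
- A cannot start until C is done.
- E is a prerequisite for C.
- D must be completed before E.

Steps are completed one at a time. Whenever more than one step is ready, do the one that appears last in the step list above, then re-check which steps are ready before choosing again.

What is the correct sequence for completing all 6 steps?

D, E, B, F, C, A

Nothing is required for D and B. D is listed later → D first.
E now also ready, so the ready set is {E, B}; E is listed later → E.
That leaves B as the only ready step → B.
F and C are both available; F is listed later → F.
C needed E and B, now all done → C.
A is the only step now ready → A.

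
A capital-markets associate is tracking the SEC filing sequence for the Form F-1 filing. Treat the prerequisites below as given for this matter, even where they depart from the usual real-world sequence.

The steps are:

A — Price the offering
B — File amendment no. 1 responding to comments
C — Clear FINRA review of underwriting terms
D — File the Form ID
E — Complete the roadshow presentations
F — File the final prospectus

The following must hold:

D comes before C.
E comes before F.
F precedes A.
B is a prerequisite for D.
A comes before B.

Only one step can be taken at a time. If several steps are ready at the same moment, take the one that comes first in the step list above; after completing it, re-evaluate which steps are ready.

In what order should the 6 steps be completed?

E, F, A, B, D, C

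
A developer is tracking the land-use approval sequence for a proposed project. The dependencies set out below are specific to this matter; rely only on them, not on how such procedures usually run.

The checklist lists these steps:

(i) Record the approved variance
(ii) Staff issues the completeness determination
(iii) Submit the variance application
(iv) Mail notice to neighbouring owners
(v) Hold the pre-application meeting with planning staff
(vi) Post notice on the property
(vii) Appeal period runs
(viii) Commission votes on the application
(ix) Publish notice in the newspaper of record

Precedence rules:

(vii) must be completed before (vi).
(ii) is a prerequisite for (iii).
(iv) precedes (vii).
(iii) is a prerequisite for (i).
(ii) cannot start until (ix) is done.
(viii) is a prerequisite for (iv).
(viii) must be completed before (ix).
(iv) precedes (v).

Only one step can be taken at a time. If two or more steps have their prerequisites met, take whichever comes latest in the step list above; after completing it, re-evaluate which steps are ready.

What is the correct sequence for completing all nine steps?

(viii) (ix) (iv) (vii) (vi) (v) (ii) (iii) (i)

(viii) has no prerequisites → (viii) first.
Now (ix) and (iv) have their prerequisites met. (ix) is listed later, so (ix) next.
Ready: (iv) and (ii). (iv) is listed later → (iv).
(vii), (v) and (ii) are all available; (vii) is listed later → (vii).
(vi), (v) and (ii) are all available; (vi) is listed later → (vi).
Now (v) and (ii) have their prerequisites met. (v) is listed later, so (v) next.
(ii) needed (ix), now all done → (ii).
Next only (iii) has its prerequisites met → (iii).
(i) needed (iii), now all done → (i).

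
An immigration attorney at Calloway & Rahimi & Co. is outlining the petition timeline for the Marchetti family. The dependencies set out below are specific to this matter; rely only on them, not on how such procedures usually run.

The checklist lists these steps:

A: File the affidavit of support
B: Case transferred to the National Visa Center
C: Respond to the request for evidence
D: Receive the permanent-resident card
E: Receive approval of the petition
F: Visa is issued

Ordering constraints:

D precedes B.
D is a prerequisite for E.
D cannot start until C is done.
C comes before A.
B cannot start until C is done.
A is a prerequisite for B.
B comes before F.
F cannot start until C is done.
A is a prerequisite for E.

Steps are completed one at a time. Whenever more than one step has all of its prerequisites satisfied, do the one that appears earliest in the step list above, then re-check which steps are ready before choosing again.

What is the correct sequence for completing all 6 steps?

C → A → D → B → E → F

C is the only step with nothing outstanding, so it goes first.
Ready: A and D. A is listed earlier → A.
That leaves D as the only ready step → D.
Now B and E have their prerequisites met. B is listed earlier, so B next.
F now also ready, so the ready set is {E, F}; E is listed earlier → E.
That leaves F as the only ready step → F.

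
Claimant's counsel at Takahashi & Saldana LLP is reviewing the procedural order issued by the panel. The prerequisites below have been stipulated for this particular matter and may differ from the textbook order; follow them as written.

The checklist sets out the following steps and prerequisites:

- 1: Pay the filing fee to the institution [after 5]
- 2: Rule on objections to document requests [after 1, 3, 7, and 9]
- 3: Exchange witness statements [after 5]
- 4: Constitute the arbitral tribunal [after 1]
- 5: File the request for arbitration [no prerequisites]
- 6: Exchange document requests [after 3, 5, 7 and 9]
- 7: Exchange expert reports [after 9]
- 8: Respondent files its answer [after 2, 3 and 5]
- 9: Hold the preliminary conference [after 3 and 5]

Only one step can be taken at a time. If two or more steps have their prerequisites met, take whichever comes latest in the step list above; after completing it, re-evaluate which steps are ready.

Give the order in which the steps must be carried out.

5 has no prerequisites → 5 first.
Now 3 and 1 have their prerequisites met. 3 is listed later, so 3 next.
9 now also ready, so the ready set is {9, 1}; 9 is listed later → 9.
Ready: 7 and 1. 7 is listed later → 7.
6 now also ready, so the ready set is {6, 1}; 6 is listed later → 6.
1 needed 5, now all done → 1.
Ready: 4 and 2. 4 is listed later → 4.
2 needed 9, 7, 3 and 1, now all done → 2.
Next only 8 has its prerequisites met → 8.

5, 3, 9, 7, 6, 1, 4, 2, 8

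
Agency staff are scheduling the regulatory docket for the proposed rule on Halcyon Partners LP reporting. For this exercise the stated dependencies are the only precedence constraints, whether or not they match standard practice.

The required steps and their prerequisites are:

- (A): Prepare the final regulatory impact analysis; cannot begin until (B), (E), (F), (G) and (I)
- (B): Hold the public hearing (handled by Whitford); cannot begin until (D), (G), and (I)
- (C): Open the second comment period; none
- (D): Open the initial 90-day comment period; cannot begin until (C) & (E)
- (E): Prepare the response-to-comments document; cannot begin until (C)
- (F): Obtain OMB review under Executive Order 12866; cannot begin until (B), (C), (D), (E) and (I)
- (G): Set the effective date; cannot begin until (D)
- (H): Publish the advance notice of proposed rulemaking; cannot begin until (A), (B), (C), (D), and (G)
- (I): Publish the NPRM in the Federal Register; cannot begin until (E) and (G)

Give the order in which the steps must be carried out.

(C) (E) (D) (G) (I) (B) (F) (A) (H)

(C) has no prerequisites → (C) first.
(E) needed (C), now all done → (E).
That leaves (D) as the only ready step → (D).
(G) needed (D), now all done → (G).
(I) needed (E) and (G), now all done → (I).
That leaves (B) as the only ready step → (B).
Next only (F) has its prerequisites met → (F).
(A) needed (B), (E), (F), (G) and (I), now all done → (A).
Next only (H) has its prerequisites met → (H).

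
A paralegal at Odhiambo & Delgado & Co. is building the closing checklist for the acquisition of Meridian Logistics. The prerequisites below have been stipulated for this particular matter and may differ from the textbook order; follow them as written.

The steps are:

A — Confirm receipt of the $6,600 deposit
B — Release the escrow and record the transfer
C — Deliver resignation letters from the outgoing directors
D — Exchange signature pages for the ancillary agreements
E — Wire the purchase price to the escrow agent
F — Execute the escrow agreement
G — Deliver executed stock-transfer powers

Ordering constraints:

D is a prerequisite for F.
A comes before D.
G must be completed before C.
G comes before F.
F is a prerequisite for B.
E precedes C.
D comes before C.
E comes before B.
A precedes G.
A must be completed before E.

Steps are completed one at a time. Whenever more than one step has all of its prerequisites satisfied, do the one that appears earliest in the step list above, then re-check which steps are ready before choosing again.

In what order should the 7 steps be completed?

A D E G C F B

Only A has no prerequisites, so it is first.
Now D, E and G have their prerequisites met. D is listed earlier, so D next.
Now E and G have their prerequisites met. E is listed earlier, so E next.
G needed A, now all done → G.
Now C and F have their prerequisites met. C is listed earlier, so C next.
F needed D and G, now all done → F.
B needed E and F, now all done → B.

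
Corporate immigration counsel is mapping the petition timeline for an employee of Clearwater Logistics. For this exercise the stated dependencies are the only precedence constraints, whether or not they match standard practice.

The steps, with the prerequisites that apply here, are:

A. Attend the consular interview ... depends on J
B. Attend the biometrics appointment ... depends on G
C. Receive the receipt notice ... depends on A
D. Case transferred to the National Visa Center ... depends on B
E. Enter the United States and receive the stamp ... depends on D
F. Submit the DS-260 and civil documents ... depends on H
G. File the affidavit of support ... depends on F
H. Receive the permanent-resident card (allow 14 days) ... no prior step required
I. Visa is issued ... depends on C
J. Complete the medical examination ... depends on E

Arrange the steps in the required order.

H F G B D E J A C I

Only H has no prerequisites, so it is first.
F is the only step now ready → F.
G needed F, now all done → G.
B is the only step now ready → B.
D needed B, now all done → D.
E is the only step now ready → E.
J needed E, now all done → J.
That leaves A as the only ready step → A.
C needed A, now all done → C.
Next only I has its prerequisites met → I.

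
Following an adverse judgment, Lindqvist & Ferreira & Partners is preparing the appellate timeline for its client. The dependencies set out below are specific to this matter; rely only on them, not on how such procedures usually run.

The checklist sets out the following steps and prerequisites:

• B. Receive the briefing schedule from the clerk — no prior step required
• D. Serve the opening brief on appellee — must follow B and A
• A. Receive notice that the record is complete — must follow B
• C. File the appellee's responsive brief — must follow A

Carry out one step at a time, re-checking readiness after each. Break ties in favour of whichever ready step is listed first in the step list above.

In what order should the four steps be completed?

Only B has no prerequisites, so it is first.
That leaves A as the only ready step → A.
Ready: D and C. D is listed earlier → D.
C is the only step now ready → C.

B A D C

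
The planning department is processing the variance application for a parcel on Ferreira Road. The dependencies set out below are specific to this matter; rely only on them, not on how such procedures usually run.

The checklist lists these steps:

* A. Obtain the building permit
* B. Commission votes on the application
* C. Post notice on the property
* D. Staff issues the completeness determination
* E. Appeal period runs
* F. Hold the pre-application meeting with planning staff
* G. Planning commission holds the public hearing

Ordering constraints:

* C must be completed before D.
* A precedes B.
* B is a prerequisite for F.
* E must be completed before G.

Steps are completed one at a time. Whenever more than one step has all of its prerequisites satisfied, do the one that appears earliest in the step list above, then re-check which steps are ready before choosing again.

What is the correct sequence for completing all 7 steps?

Nothing is required for A, C and E. A is listed earlier → A first.
Now B, C and E have their prerequisites met. B is listed earlier, so B next.
F now also ready, so the ready set is {C, E, F}; C is listed earlier → C.
Now D, E and F have their prerequisites met. D is listed earlier, so D next.
Ready: E and F. E is listed earlier → E.
G now also ready, so the ready set is {F, G}; F is listed earlier → F.
G is the only step now ready → G.

A, B, C, D, E, F, G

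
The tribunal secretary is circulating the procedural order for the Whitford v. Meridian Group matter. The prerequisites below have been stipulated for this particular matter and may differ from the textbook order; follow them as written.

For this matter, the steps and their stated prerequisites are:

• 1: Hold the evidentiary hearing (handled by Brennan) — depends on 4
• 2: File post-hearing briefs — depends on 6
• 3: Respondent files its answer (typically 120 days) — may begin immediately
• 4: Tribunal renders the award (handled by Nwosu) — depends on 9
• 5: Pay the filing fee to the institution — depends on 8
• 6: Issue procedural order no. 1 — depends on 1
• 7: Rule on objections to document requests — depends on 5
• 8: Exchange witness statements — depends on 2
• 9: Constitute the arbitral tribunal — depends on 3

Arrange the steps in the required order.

Only 3 has no prerequisites, so it is first.
9 needed 3, now all done → 9.
Next only 4 has its prerequisites met → 4.
1 is the only step now ready → 1.
6 needed 1, now all done → 6.
2 needed 6, now all done → 2.
That leaves 8 as the only ready step → 8.
Next only 5 has its prerequisites met → 5.
Next only 7 has its prerequisites met → 7.

3, 9, 4, 1, 6, 2, 8, 5, 7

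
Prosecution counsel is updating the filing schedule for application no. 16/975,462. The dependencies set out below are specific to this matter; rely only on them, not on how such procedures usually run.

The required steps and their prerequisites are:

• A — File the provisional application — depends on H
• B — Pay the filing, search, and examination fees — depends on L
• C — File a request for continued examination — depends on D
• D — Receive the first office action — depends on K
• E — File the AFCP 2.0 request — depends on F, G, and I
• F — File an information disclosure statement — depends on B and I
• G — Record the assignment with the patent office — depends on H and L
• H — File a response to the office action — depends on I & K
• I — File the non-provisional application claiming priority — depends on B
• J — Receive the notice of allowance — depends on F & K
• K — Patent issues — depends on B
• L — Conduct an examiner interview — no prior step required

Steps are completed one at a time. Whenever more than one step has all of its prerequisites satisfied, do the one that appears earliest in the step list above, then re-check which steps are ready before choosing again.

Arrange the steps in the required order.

L → B → I → F → K → D → C → H → A → G → E → J

L is the only step with nothing outstanding, so it goes first.
That leaves B as the only ready step → B.
I and K are both available; I is listed earlier → I.
F and K are both available; F is listed earlier → F.
That leaves K as the only ready step → K.
Ready: D, H and J. D is listed earlier → D.
C now also ready, so the ready set is {C, H, J}; C is listed earlier → C.
H and J are both available; H is listed earlier → H.
A, G and J are all available; A is listed earlier → A.
G and J are both available; G is listed earlier → G.
E and J are both available; E is listed earlier → E.
J needed F and K, now all done → J.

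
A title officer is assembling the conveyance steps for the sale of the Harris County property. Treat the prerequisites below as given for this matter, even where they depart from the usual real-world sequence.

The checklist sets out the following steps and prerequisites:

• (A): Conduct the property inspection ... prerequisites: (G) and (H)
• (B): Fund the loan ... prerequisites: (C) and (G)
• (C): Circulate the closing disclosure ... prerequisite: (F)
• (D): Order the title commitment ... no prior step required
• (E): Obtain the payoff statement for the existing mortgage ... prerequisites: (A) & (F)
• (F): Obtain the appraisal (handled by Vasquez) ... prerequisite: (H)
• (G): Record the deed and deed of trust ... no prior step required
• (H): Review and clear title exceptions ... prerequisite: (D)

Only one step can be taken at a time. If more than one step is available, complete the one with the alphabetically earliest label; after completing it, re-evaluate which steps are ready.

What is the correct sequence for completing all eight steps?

(D) (G) (H) (A) (F) (C) (B) (E)

Nothing is required for (D) and (G). (D) has the earlier label → (D) first.
Now (G) and (H) have their prerequisites met. (G) has the earlier label, so (G) next.
(H) needed (D), now all done → (H).
Ready: (A) and (F). (A) has the earlier label → (A).
(F) is the only step now ready → (F).
(C) and (E) are both available; (C) has the earlier label → (C).
(B) now also ready, so the ready set is {(B), (E)}; (B) has the earlier label → (B).
(E) needed (A) and (F), now all done → (E).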